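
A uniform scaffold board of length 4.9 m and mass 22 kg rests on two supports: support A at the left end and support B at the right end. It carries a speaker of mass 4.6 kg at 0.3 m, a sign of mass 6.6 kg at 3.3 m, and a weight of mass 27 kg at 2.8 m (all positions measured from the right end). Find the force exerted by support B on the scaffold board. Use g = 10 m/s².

About support A:
Beam weight: 22 × 10 = 220 N down at 2.45 m → arm 2.45 m, τ = 220 × 2.45 = 539 N·m clockwise.
Speaker: 4.6 × 10 = 46 N down at 0.3 m → arm 4.6 m, τ = 46 × 4.6 = 211.6 N·m clockwise.
Sign: 6.6 × 10 = 66 N down at 3.3 m → arm 1.6 m, τ = 66 × 1.6 = 105.6 N·m clockwise.
Weight: 27 × 10 = 270 N down at 2.8 m → arm 2.1 m, τ = 270 × 2.1 = 567 N·m clockwise.
Net load moment about support A = 1423 N·m clockwise.
Reaction R at support B is upward at 0 m, arm 4.9 m → moment R × 4.9 counterclockwise.
Στ = 0 ⇒ R × 4.9 = 1423 ⇒ R = 290 N.

R_B ≈ 290 N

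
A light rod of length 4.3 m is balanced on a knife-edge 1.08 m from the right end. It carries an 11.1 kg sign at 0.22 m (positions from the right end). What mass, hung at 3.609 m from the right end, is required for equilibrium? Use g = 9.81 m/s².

Choose the knife-edge (at 1.08 m from the right end) as the axis so the support reaction has zero arm there.
Sign: 11.1 × 9.81 = 108.9 N down at 0.22 m → arm 0.86 m, τ = 108.9 × 0.86 = 93.65 N·m clockwise.
Net moment of known loads = 93.65 N·m clockwise.
An unknown mass m at 3.609 m has arm 2.529 m; its moment is m·g·2.529 counterclockwise.
Στ = 0 ⇒ m × 9.81 × 2.529 = 93.65 ⇒ m = 93.65 / (9.81 × 2.529) = 3.77 kg.

m ≈ 3.77 kg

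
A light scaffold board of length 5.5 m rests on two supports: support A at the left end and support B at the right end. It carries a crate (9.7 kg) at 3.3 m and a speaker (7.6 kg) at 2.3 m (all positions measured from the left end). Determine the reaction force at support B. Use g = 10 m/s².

Take moments about support A.
Crate: 9.7 × 10 = 97 N down at 3.3 m → arm 3.3 m, τ = 97 × 3.3 = 320.1 N·m clockwise.
Speaker: 7.6 × 10 = 76 N down at 2.3 m → arm 2.3 m, τ = 76 × 2.3 = 174.8 N·m clockwise.
Net load moment about support A = 494.9 N·m clockwise.
Reaction R at support B is upward at 5.5 m, arm 5.5 m → moment R × 5.5 counterclockwise.
For rotational equilibrium, R × 5.5 = 494.9, so R = 90 N.

R_B ≈ 90 N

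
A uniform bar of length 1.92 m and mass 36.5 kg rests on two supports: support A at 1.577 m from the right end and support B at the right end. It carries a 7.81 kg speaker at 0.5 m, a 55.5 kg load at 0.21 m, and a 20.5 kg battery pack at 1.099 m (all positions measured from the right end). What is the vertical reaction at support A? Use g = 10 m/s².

R_A ≈ 464 N

Sum moments about support B (its reaction then has zero moment arm).
Beam weight: 36.5 × 10 = 365 N down at 0.96 m → arm 0.96 m, τ = 365 × 0.96 = 350.4 N·m counterclockwise.
Speaker: 7.81 × 10 = 78.1 N down at 0.5 m → arm 0.5 m, τ = 78.1 × 0.5 = 39.05 N·m counterclockwise.
Load: 55.5 × 10 = 555 N down at 0.21 m → arm 0.21 m, τ = 555 × 0.21 = 116.5 N·m counterclockwise.
Battery pack: 20.5 × 10 = 205 N down at 1.099 m → arm 1.099 m, τ = 205 × 1.099 = 225.3 N·m counterclockwise.
Net load moment about support B = 731.2 N·m counterclockwise.
Reaction R at support A is upward at 1.577 m, arm 1.577 m → moment R × 1.577 clockwise.
For rotational equilibrium, R × 1.577 = 731.2, so R = 464 N.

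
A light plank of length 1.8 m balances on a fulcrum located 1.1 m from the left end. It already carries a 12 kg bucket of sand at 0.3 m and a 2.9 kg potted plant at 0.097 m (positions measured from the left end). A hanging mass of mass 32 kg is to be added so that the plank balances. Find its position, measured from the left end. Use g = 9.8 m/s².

x ≈ 1.49 m from the left end

Take moments about the fulcrum (at 1.1 m from the left end).
Bucket of sand: 12 × 9.8 = 117.6 N down at 0.3 m → arm 0.8 m, τ = 117.6 × 0.8 = 94.08 N·m counterclockwise.
Potted plant: 2.9 × 9.8 = 28.42 N down at 0.097 m → arm 1.003 m, τ = 28.42 × 1.003 = 28.51 N·m counterclockwise.
Net moment of existing loads = 122.6 N·m counterclockwise.
The hanging mass weighs 32 × 9.8 = 313.6 N and must supply an equal clockwise moment, so its lever arm about the fulcrum is 122.6 / 313.6 = 0.391 m.
That puts it at 1.1 + 0.391 = 1.49 m from the left end.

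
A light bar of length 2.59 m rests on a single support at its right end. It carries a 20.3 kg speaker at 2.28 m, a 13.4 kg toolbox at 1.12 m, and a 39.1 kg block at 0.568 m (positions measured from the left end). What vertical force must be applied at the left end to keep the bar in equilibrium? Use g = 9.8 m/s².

F ≈ 397 N

Take moments about the right end.
Speaker: 20.3 × 9.8 = 198.9 N down at 2.28 m → arm 0.31 m, τ = 198.9 × 0.31 = 61.66 N·m counterclockwise.
Toolbox: 13.4 × 9.8 = 131.3 N down at 1.12 m → arm 1.47 m, τ = 131.3 × 1.47 = 193 N·m counterclockwise.
Block: 39.1 × 9.8 = 383.2 N down at 0.568 m → arm 2.022 m, τ = 383.2 × 2.022 = 774.8 N·m counterclockwise.
Net moment of the loads = 1029 N·m counterclockwise.
The upward force F acts at the left end, arm 2.59 m, giving F × 2.59 clockwise.
Setting net torque to zero: F × 2.59 = 1029 → F = 1029 / 2.59 = 397 N.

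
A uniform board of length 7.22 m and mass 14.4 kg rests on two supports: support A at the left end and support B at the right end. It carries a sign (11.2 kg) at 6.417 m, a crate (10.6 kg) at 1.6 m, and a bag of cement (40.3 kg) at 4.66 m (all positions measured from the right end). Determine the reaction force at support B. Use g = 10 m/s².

R_B ≈ 310 N

About support A:
Beam weight: 14.4 × 10 = 144 N down at 3.61 m → arm 3.61 m, τ = 144 × 3.61 = 519.8 N·m clockwise.
Sign: 11.2 × 10 = 112 N down at 6.417 m → arm 0.803 m, τ = 112 × 0.803 = 89.94 N·m clockwise.
Crate: 10.6 × 10 = 106 N down at 1.6 m → arm 5.62 m, τ = 106 × 5.62 = 595.7 N·m clockwise.
Bag of cement: 40.3 × 10 = 403 N down at 4.66 m → arm 2.56 m, τ = 403 × 2.56 = 1032 N·m clockwise.
Net load moment about support A = 2237 N·m clockwise.
Reaction R at support B is upward at 0 m, arm 7.22 m → moment R × 7.22 counterclockwise.
Setting net torque to zero: R × 7.22 = 2237 → R = 310 N.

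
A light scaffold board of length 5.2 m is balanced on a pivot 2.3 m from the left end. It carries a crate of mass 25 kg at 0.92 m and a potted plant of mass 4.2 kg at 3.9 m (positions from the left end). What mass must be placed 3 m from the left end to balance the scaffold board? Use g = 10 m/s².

Taking torques about the pivot (at 2.3 m from the left end):
Crate: 25 × 10 = 250 N down at 0.92 m → arm 1.38 m, τ = 250 × 1.38 = 345 N·m counterclockwise.
Potted plant: 4.2 × 10 = 42 N down at 3.9 m → arm 1.6 m, τ = 42 × 1.6 = 67.2 N·m clockwise.
Net moment of known loads = 277.8 N·m counterclockwise.
An unknown mass m at 3 m has arm 0.7 m; its moment is m·g·0.7 clockwise.
Setting net torque to zero: m × 10 × 0.7 = 277.8 → m = 277.8 / (10 × 0.7) = 39.7 kg.

m ≈ 39.7 kg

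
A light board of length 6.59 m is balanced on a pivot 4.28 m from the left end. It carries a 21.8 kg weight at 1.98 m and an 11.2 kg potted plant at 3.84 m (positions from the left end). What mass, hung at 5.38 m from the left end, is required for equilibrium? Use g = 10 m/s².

Taking torques about the pivot (at 4.28 m from the left end):
Weight: 21.8 × 10 = 218 N down at 1.98 m → arm 2.3 m, τ = 218 × 2.3 = 501.4 N·m counterclockwise.
Potted plant: 11.2 × 10 = 112 N down at 3.84 m → arm 0.44 m, τ = 112 × 0.44 = 49.28 N·m counterclockwise.
Net moment of known loads = 550.7 N·m counterclockwise.
An unknown mass m at 5.38 m has arm 1.1 m; its moment is m·g·1.1 clockwise.
For rotational equilibrium, m × 10 × 1.1 = 550.7, so m = 550.7 / (10 × 1.1) = 50.1 kg.

m ≈ 50.1 kg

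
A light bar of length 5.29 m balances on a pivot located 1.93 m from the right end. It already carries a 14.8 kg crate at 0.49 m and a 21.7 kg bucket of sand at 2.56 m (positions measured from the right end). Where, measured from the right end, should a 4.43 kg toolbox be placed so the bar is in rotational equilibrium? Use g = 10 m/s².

Take moments about the pivot (at 1.93 m from the right end).
Crate: 14.8 × 10 = 148 N down at 0.49 m → arm 1.44 m, τ = 148 × 1.44 = 213.1 N·m clockwise.
Bucket of sand: 21.7 × 10 = 217 N down at 2.56 m → arm 0.63 m, τ = 217 × 0.63 = 136.7 N·m counterclockwise.
Net moment of existing loads = 76.4 N·m clockwise.
The toolbox weighs 4.43 × 10 = 44.3 N and must supply an equal counterclockwise moment, so its lever arm about the pivot is 76.4 / 44.3 = 1.72 m.
That puts it at 1.93 + 1.72 = 3.65 m from the right end.

x ≈ 3.65 m from the right end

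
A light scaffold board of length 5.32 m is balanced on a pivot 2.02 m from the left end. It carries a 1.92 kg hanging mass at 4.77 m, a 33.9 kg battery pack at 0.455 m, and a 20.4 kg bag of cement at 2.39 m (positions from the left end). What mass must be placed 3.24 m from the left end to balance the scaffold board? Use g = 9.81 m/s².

Take moments about the pivot (at 2.02 m from the left end).
Hanging mass: 1.92 × 9.81 = 18.84 N down at 4.77 m → arm 2.75 m, τ = 18.84 × 2.75 = 51.81 N·m clockwise.
Battery pack: 33.9 × 9.81 = 332.6 N down at 0.455 m → arm 1.565 m, τ = 332.6 × 1.565 = 520.5 N·m counterclockwise.
Bag of cement: 20.4 × 9.81 = 200.1 N down at 2.39 m → arm 0.37 m, τ = 200.1 × 0.37 = 74.04 N·m clockwise.
Net moment of known loads = 394.6 N·m counterclockwise.
An unknown mass m at 3.24 m has arm 1.22 m; its moment is m·g·1.22 clockwise.
For rotational equilibrium, m × 9.81 × 1.22 = 394.6, so m = 394.6 / (9.81 × 1.22) = 33 kg.

m ≈ 33 kg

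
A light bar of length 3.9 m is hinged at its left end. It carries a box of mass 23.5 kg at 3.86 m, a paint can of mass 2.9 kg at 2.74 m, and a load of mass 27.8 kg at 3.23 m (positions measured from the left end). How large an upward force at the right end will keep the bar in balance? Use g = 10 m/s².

F ≈ 483 N

Choose the left end as the axis so the unknown pivot reaction has zero arm there.
Box: 23.5 × 10 = 235 N down at 3.86 m → arm 3.86 m, τ = 235 × 3.86 = 907.1 N·m clockwise.
Paint can: 2.9 × 10 = 29 N down at 2.74 m → arm 2.74 m, τ = 29 × 2.74 = 79.46 N·m clockwise.
Load: 27.8 × 10 = 278 N down at 3.23 m → arm 3.23 m, τ = 278 × 3.23 = 897.9 N·m clockwise.
Net moment of the loads = 1884 N·m clockwise.
The upward force F acts at the right end, arm 3.9 m, giving F × 3.9 counterclockwise.
Στ = 0 ⇒ F × 3.9 = 1884 ⇒ F = 1884 / 3.9 = 483 N.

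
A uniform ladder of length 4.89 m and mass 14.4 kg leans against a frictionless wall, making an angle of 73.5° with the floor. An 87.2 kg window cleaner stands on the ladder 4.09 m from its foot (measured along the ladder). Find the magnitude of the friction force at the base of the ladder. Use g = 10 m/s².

f ≈ 237 N

Taking torques about the foot of the ladder:
Ladder weight 14.4×10 = 144 N acts at 2.445 m along the ladder; its horizontal arm is 2.445·cos73.5° = 0.6944 m → τ = 99.99 N·m clockwise.
Window cleaner: 87.2×10 = 872 N at 4.09 m → arm 1.162 m → τ = 1013 N·m clockwise.
Wall normal N acts horizontally at the top; its moment arm is the height L sinθ = 4.89·sin73.5° = 4.689 m, counterclockwise.
Balancing moments: N × 4.689 = 1113, giving N = 237 N.
ΣFx = 0: friction at the foot balances the wall's push, so f = N_wall = 237 N.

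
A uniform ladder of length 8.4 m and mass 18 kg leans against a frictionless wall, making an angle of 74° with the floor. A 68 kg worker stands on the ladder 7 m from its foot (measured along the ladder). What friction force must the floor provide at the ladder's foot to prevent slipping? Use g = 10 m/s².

f ≈ 188 N

About the foot of the ladder:
Ladder weight 18×10 = 180 N acts at 4.2 m along the ladder; its horizontal arm is 4.2·cos74° = 1.158 m → τ = 208.4 N·m clockwise.
Worker: 68×10 = 680 N at 7 m → arm 1.929 m → τ = 1312 N·m clockwise.
Wall normal N acts horizontally at the top; its moment arm is the height L sinθ = 8.4·sin74° = 8.075 m, counterclockwise.
Setting net torque to zero: N × 8.075 = 1520 → N = 188 N.
ΣFx = 0: friction at the foot balances the wall's push, so f = N_wall = 188 N.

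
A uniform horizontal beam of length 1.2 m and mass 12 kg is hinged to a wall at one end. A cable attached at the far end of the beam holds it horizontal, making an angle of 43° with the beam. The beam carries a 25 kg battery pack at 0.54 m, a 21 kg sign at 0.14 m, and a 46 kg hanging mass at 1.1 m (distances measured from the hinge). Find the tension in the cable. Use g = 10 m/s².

T ≈ 907 N

Choose the hinge as the axis so the unknown hinge reaction has zero arm there.
Beam weight: 12 × 10 = 120 N down at 0.6 m → arm 0.6 m, τ = 120 × 0.6 = 72 N·m clockwise.
Battery pack: 25 × 10 = 250 N down at 0.54 m → arm 0.54 m, τ = 250 × 0.54 = 135 N·m clockwise.
Sign: 21 × 10 = 210 N down at 0.14 m → arm 0.14 m, τ = 210 × 0.14 = 29.4 N·m clockwise.
Hanging mass: 46 × 10 = 460 N down at 1.1 m → arm 1.1 m, τ = 460 × 1.1 = 506 N·m clockwise.
Total clockwise load moment = 742.4 N·m.
The cable tension T acts at 1.2 m; only its component perpendicular to the beam, T sinθ, produces torque. sin 43° = 0.682.
Balancing moments: T × 1.2 × 0.682 = 742.4, giving T = 742.4 / 0.8184 = 907 N.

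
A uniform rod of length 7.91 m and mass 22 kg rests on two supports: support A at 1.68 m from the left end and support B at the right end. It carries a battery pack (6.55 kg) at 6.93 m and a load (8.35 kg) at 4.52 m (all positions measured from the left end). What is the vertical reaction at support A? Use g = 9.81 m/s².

Taking torques about support B:
Beam weight: 22 × 9.81 = 215.8 N down at 3.955 m → arm 3.955 m, τ = 215.8 × 3.955 = 853.5 N·m counterclockwise.
Battery pack: 6.55 × 9.81 = 64.26 N down at 6.93 m → arm 0.98 m, τ = 64.26 × 0.98 = 62.97 N·m counterclockwise.
Load: 8.35 × 9.81 = 81.91 N down at 4.52 m → arm 3.39 m, τ = 81.91 × 3.39 = 277.7 N·m counterclockwise.
Net load moment about support B = 1194 N·m counterclockwise.
Reaction R at support A is upward at 1.68 m, arm 6.23 m → moment R × 6.23 clockwise.
Στ = 0 ⇒ R × 6.23 = 1194 ⇒ R = 192 N.

R_A ≈ 192 N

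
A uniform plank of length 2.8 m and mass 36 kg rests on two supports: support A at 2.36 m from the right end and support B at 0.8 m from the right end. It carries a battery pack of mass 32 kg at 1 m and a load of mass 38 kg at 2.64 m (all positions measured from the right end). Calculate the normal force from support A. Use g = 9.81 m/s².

R_A ≈ 616 N

Taking torques about support B:
Beam weight: 36 × 9.81 = 353.2 N down at 1.4 m → arm 0.6 m, τ = 353.2 × 0.6 = 211.9 N·m counterclockwise.
Battery pack: 32 × 9.81 = 313.9 N down at 1 m → arm 0.2 m, τ = 313.9 × 0.2 = 62.78 N·m counterclockwise.
Load: 38 × 9.81 = 372.8 N down at 2.64 m → arm 1.84 m, τ = 372.8 × 1.84 = 686 N·m counterclockwise.
Net load moment about support B = 960.7 N·m counterclockwise.
Reaction R at support A is upward at 2.36 m, arm 1.56 m → moment R × 1.56 clockwise.
For rotational equilibrium, R × 1.56 = 960.7, so R = 616 N.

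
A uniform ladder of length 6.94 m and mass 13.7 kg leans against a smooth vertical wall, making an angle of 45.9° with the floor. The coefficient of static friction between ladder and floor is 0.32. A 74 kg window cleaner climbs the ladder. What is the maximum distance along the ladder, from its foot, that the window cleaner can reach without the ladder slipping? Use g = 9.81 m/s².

d ≈ 2.07 m

About the foot of the ladder:
Ladder weight 13.7×9.81 = 134.4 N acts at 3.47 m along the ladder; its horizontal arm is 3.47·cos45.9° = 2.415 m → τ = 324.6 N·m clockwise.
Window cleaner weight 74×9.81 = 725.9 N at distance d → arm d·cos45.9° → τ = 725.9·d·0.6959 clockwise.
Wall normal N at the top has arm L sinθ = 4.984 m counterclockwise, so Στ = 0 gives N·4.984 = 324.6 + 505.2·d.
ΣFy = 0 ⇒ N_floor = 860.3 N, so the maximum friction is μ_s·N_floor = 0.32×860.3 = 275.3 N. ΣFx = 0 ⇒ N_wall = f, so at the slipping point N = 275.3 N.
Substituting: 275.3×4.984 = 324.6 + 505.2·d ⇒ d = (1372 − 324.6) / 505.2 = 2.07 m.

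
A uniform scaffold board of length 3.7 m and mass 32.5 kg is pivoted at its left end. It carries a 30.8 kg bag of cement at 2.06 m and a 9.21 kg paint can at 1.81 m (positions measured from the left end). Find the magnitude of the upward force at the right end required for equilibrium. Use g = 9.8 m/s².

F ≈ 371 N

Sum moments about the left end (the unknown pivot reaction has zero arm there).
Beam weight: 32.5 × 9.8 = 318.5 N down at 1.85 m → arm 1.85 m, τ = 318.5 × 1.85 = 589.2 N·m clockwise.
Bag of cement: 30.8 × 9.8 = 301.8 N down at 2.06 m → arm 2.06 m, τ = 301.8 × 2.06 = 621.7 N·m clockwise.
Paint can: 9.21 × 9.8 = 90.26 N down at 1.81 m → arm 1.81 m, τ = 90.26 × 1.81 = 163.4 N·m clockwise.
Net moment of the loads = 1374 N·m clockwise.
The upward force F acts at the right end, arm 3.7 m, giving F × 3.7 counterclockwise.
Balancing moments: F × 3.7 = 1374, giving F = 1374 / 3.7 = 371 N.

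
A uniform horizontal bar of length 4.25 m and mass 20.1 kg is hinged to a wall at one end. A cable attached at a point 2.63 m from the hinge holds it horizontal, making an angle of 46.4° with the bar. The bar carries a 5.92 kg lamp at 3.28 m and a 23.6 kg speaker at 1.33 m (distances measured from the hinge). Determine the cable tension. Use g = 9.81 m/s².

About the hinge:
Beam weight: 20.1 × 9.81 = 197.2 N down at 2.125 m → arm 2.125 m, τ = 197.2 × 2.125 = 419 N·m clockwise.
Lamp: 5.92 × 9.81 = 58.08 N down at 3.28 m → arm 3.28 m, τ = 58.08 × 3.28 = 190.5 N·m clockwise.
Speaker: 23.6 × 9.81 = 231.5 N down at 1.33 m → arm 1.33 m, τ = 231.5 × 1.33 = 307.9 N·m clockwise.
Total clockwise load moment = 917.4 N·m.
The cable tension T acts at 2.63 m; only its component perpendicular to the bar, T sinθ, produces torque. sin 46.4° = 0.7242.
Setting net torque to zero: T × 2.63 × 0.7242 = 917.4 → T = 917.4 / 1.905 = 482 N.

T ≈ 482 N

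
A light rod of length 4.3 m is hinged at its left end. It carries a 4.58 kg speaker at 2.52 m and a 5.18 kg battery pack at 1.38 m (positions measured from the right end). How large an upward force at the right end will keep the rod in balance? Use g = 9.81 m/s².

About the left end:
Speaker: 4.58 × 9.81 = 44.93 N down at 2.52 m → arm 1.78 m, τ = 44.93 × 1.78 = 79.98 N·m clockwise.
Battery pack: 5.18 × 9.81 = 50.82 N down at 1.38 m → arm 2.92 m, τ = 50.82 × 2.92 = 148.4 N·m clockwise.
Net moment of the loads = 228.4 N·m clockwise.
The upward force F acts at the right end, arm 4.3 m, giving F × 4.3 counterclockwise.
Balancing moments: F × 4.3 = 228.4, giving F = 228.4 / 4.3 = 53.1 N.

F ≈ 53.1 N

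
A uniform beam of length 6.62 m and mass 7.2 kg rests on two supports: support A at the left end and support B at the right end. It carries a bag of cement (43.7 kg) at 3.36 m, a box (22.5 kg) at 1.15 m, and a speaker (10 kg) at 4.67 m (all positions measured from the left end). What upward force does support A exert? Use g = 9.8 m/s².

R_A ≈ 457 N

Taking torques about support B:
Beam weight: 7.2 × 9.8 = 70.56 N down at 3.31 m → arm 3.31 m, τ = 70.56 × 3.31 = 233.6 N·m counterclockwise.
Bag of cement: 43.7 × 9.8 = 428.3 N down at 3.36 m → arm 3.26 m, τ = 428.3 × 3.26 = 1396 N·m counterclockwise.
Box: 22.5 × 9.8 = 220.5 N down at 1.15 m → arm 5.47 m, τ = 220.5 × 5.47 = 1206 N·m counterclockwise.
Speaker: 10 × 9.8 = 98 N down at 4.67 m → arm 1.95 m, τ = 98 × 1.95 = 191.1 N·m counterclockwise.
Net load moment about support B = 3027 N·m counterclockwise.
Reaction R at support A is upward at 0 m, arm 6.62 m → moment R × 6.62 clockwise.
For rotational equilibrium, R × 6.62 = 3027, so R = 457 N.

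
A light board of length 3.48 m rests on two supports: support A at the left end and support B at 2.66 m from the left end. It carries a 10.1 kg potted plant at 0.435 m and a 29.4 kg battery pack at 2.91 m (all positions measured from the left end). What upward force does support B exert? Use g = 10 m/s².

Sum moments about support A (its reaction then has zero moment arm).
Potted plant: 10.1 × 10 = 101 N down at 0.435 m → arm 0.435 m, τ = 101 × 0.435 = 43.94 N·m clockwise.
Battery pack: 29.4 × 10 = 294 N down at 2.91 m → arm 2.91 m, τ = 294 × 2.91 = 855.5 N·m clockwise.
Net load moment about support A = 899.4 N·m clockwise.
Reaction R at support B is upward at 2.66 m, arm 2.66 m → moment R × 2.66 counterclockwise.
Balancing moments: R × 2.66 = 899.4, giving R = 338 N.

R_B ≈ 338 N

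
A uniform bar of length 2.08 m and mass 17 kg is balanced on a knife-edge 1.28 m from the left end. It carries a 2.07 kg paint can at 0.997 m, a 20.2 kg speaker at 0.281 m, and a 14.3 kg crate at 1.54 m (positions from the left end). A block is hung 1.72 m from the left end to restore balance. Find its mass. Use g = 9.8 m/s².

m ≈ 48 kg

Sum moments about the knife-edge (at 1.28 m from the left end) (the support reaction has zero arm there).
Beam weight: 17 × 9.8 = 166.6 N down at 1.04 m → arm 0.24 m, τ = 166.6 × 0.24 = 39.98 N·m counterclockwise.
Paint can: 2.07 × 9.8 = 20.29 N down at 0.997 m → arm 0.283 m, τ = 20.29 × 0.283 = 5.742 N·m counterclockwise.
Speaker: 20.2 × 9.8 = 198 N down at 0.281 m → arm 0.999 m, τ = 198 × 0.999 = 197.8 N·m counterclockwise.
Crate: 14.3 × 9.8 = 140.1 N down at 1.54 m → arm 0.26 m, τ = 140.1 × 0.26 = 36.43 N·m clockwise.
Net moment of known loads = 207.1 N·m counterclockwise.
An unknown mass m at 1.72 m has arm 0.44 m; its moment is m·g·0.44 clockwise.
Setting net torque to zero: m × 9.8 × 0.44 = 207.1 → m = 207.1 / (9.8 × 0.44) = 48 kg.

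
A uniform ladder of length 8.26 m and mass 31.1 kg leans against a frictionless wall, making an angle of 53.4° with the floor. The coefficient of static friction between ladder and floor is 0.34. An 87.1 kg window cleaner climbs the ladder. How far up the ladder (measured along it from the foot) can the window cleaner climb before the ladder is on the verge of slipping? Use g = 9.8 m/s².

Sum moments about the foot of the ladder (the floor normal and friction both act there and drop out).
Ladder weight 31.1×9.8 = 304.8 N acts at 4.13 m along the ladder; its horizontal arm is 4.13·cos53.4° = 2.462 m → τ = 750.4 N·m clockwise.
Window cleaner weight 87.1×9.8 = 853.6 N at distance d → arm d·cos53.4° → τ = 853.6·d·0.5962 clockwise.
Wall normal N at the top has arm L sinθ = 6.631 m counterclockwise, so Στ = 0 gives N·6.631 = 750.4 + 508.9·d.
ΣFy = 0 ⇒ N_floor = 1158 N, so the maximum friction is μ_s·N_floor = 0.34×1158 = 393.7 N. ΣFx = 0 ⇒ N_wall = f, so at the slipping point N = 393.7 N.
Substituting: 393.7×6.631 = 750.4 + 508.9·d ⇒ d = (2611 − 750.4) / 508.9 = 3.66 m.

d ≈ 3.66 m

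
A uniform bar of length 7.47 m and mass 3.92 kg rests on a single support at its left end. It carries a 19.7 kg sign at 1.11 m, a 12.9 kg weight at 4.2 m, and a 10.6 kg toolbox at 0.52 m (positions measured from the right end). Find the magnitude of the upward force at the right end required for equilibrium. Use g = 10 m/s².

F ≈ 342 N

Choose the left end as the axis so the unknown pivot reaction has zero arm there.
Beam weight: 3.92 × 10 = 39.2 N down at 3.735 m → arm 3.735 m, τ = 39.2 × 3.735 = 146.4 N·m clockwise.
Sign: 19.7 × 10 = 197 N down at 1.11 m → arm 6.36 m, τ = 197 × 6.36 = 1253 N·m clockwise.
Weight: 12.9 × 10 = 129 N down at 4.2 m → arm 3.27 m, τ = 129 × 3.27 = 421.8 N·m clockwise.
Toolbox: 10.6 × 10 = 106 N down at 0.52 m → arm 6.95 m, τ = 106 × 6.95 = 736.7 N·m clockwise.
Net moment of the loads = 2558 N·m clockwise.
The upward force F acts at the right end, arm 7.47 m, giving F × 7.47 counterclockwise.
For rotational equilibrium, F × 7.47 = 2558, so F = 2558 / 7.47 = 342 N.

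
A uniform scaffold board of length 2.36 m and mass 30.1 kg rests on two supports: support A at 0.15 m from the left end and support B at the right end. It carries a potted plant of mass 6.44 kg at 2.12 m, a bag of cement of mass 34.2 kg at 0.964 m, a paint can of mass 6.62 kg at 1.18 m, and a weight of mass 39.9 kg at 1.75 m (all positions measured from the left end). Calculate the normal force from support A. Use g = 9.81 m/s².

R_A ≈ 519 N

Choose support B as the axis so its reaction then has zero moment arm.
Beam weight: 30.1 × 9.81 = 295.3 N down at 1.18 m → arm 1.18 m, τ = 295.3 × 1.18 = 348.5 N·m counterclockwise.
Potted plant: 6.44 × 9.81 = 63.18 N down at 2.12 m → arm 0.24 m, τ = 63.18 × 0.24 = 15.16 N·m counterclockwise.
Bag of cement: 34.2 × 9.81 = 335.5 N down at 0.964 m → arm 1.396 m, τ = 335.5 × 1.396 = 468.4 N·m counterclockwise.
Paint can: 6.62 × 9.81 = 64.94 N down at 1.18 m → arm 1.18 m, τ = 64.94 × 1.18 = 76.63 N·m counterclockwise.
Weight: 39.9 × 9.81 = 391.4 N down at 1.75 m → arm 0.61 m, τ = 391.4 × 0.61 = 238.8 N·m counterclockwise.
Net load moment about support B = 1147 N·m counterclockwise.
Reaction R at support A is upward at 0.15 m, arm 2.21 m → moment R × 2.21 clockwise.
For rotational equilibrium, R × 2.21 = 1147, so R = 519 N.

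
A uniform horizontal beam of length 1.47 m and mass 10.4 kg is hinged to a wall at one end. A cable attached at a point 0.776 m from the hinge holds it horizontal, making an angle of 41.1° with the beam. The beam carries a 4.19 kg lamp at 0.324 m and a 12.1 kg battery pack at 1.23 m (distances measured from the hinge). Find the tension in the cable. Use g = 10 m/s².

Sum moments about the hinge (the unknown hinge reaction has zero arm there).
Beam weight: 10.4 × 10 = 104 N down at 0.735 m → arm 0.735 m, τ = 104 × 0.735 = 76.44 N·m clockwise.
Lamp: 4.19 × 10 = 41.9 N down at 0.324 m → arm 0.324 m, τ = 41.9 × 0.324 = 13.58 N·m clockwise.
Battery pack: 12.1 × 10 = 121 N down at 1.23 m → arm 1.23 m, τ = 121 × 1.23 = 148.8 N·m clockwise.
Total clockwise load moment = 238.8 N·m.
The cable tension T acts at 0.776 m; only its component perpendicular to the beam, T sinθ, produces torque. sin 41.1° = 0.6574.
For rotational equilibrium, T × 0.776 × 0.6574 = 238.8, so T = 238.8 / 0.5101 = 468 N.

T ≈ 468 N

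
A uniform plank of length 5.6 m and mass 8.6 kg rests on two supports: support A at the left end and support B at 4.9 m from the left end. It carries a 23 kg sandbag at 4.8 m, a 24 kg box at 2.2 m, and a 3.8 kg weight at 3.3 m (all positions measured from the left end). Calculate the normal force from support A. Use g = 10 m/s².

About support B:
Beam weight: 8.6 × 10 = 86 N down at 2.8 m → arm 2.1 m, τ = 86 × 2.1 = 180.6 N·m counterclockwise.
Sandbag: 23 × 10 = 230 N down at 4.8 m → arm 0.1 m, τ = 230 × 0.1 = 23 N·m counterclockwise.
Box: 24 × 10 = 240 N down at 2.2 m → arm 2.7 m, τ = 240 × 2.7 = 648 N·m counterclockwise.
Weight: 3.8 × 10 = 38 N down at 3.3 m → arm 1.6 m, τ = 38 × 1.6 = 60.8 N·m counterclockwise.
Net load moment about support B = 912.4 N·m counterclockwise.
Reaction R at support A is upward at 0 m, arm 4.9 m → moment R × 4.9 clockwise.
Setting net torque to zero: R × 4.9 = 912.4 → R = 186 N.

R_A ≈ 186 N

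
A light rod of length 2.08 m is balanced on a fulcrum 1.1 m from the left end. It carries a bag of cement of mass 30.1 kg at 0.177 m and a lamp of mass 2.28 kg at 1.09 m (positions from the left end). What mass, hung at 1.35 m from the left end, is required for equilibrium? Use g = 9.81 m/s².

m ≈ 111 kg

About the fulcrum (at 1.1 m from the left end):
Bag of cement: 30.1 × 9.81 = 295.3 N down at 0.177 m → arm 0.923 m, τ = 295.3 × 0.923 = 272.6 N·m counterclockwise.
Lamp: 2.28 × 9.81 = 22.37 N down at 1.09 m → arm 0.01 m, τ = 22.37 × 0.01 = 0.2237 N·m counterclockwise.
Net moment of known loads = 272.8 N·m counterclockwise.
An unknown mass m at 1.35 m has arm 0.25 m; its moment is m·g·0.25 clockwise.
For rotational equilibrium, m × 9.81 × 0.25 = 272.8, so m = 272.8 / (9.81 × 0.25) = 111 kg.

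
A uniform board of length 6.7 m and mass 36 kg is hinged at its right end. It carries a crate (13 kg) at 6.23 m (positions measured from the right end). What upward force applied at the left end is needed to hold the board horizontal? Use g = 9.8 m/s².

F ≈ 295 N

Sum moments about the right end (the unknown pivot reaction has zero arm there).
Beam weight: 36 × 9.8 = 352.8 N down at 3.35 m → arm 3.35 m, τ = 352.8 × 3.35 = 1182 N·m counterclockwise.
Crate: 13 × 9.8 = 127.4 N down at 6.23 m → arm 6.23 m, τ = 127.4 × 6.23 = 793.7 N·m counterclockwise.
Net moment of the loads = 1976 N·m counterclockwise.
The upward force F acts at the left end, arm 6.7 m, giving F × 6.7 clockwise.
For rotational equilibrium, F × 6.7 = 1976, so F = 1976 / 6.7 = 295 N.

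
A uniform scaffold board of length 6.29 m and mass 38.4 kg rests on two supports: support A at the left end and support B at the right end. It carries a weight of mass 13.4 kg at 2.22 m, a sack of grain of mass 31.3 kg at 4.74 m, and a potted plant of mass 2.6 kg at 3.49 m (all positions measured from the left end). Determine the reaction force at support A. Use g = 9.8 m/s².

Sum moments about support B (its reaction then has zero moment arm).
Beam weight: 38.4 × 9.8 = 376.3 N down at 3.145 m → arm 3.145 m, τ = 376.3 × 3.145 = 1183 N·m counterclockwise.
Weight: 13.4 × 9.8 = 131.3 N down at 2.22 m → arm 4.07 m, τ = 131.3 × 4.07 = 534.4 N·m counterclockwise.
Sack of grain: 31.3 × 9.8 = 306.7 N down at 4.74 m → arm 1.55 m, τ = 306.7 × 1.55 = 475.4 N·m counterclockwise.
Potted plant: 2.6 × 9.8 = 25.48 N down at 3.49 m → arm 2.8 m, τ = 25.48 × 2.8 = 71.34 N·m counterclockwise.
Net load moment about support B = 2264 N·m counterclockwise.
Reaction R at support A is upward at 0 m, arm 6.29 m → moment R × 6.29 clockwise.
Balancing moments: R × 6.29 = 2264, giving R = 360 N.

R_A ≈ 360 N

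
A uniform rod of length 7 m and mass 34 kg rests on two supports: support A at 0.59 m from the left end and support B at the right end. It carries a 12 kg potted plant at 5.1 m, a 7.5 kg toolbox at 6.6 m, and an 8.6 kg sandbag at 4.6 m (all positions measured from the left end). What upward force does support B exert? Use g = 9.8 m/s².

R_B ≈ 356 N

Choose support A as the axis so its reaction then has zero moment arm.
Beam weight: 34 × 9.8 = 333.2 N down at 3.5 m → arm 2.91 m, τ = 333.2 × 2.91 = 969.6 N·m clockwise.
Potted plant: 12 × 9.8 = 117.6 N down at 5.1 m → arm 4.51 m, τ = 117.6 × 4.51 = 530.4 N·m clockwise.
Toolbox: 7.5 × 9.8 = 73.5 N down at 6.6 m → arm 6.01 m, τ = 73.5 × 6.01 = 441.7 N·m clockwise.
Sandbag: 8.6 × 9.8 = 84.28 N down at 4.6 m → arm 4.01 m, τ = 84.28 × 4.01 = 338 N·m clockwise.
Net load moment about support A = 2280 N·m clockwise.
Reaction R at support B is upward at 7 m, arm 6.41 m → moment R × 6.41 counterclockwise.
For rotational equilibrium, R × 6.41 = 2280, so R = 356 N.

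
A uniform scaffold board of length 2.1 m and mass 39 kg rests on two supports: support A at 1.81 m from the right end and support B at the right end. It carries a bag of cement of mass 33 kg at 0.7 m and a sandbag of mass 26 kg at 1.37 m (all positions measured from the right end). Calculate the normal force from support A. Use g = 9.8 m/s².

Sum moments about support B (its reaction then has zero moment arm).
Beam weight: 39 × 9.8 = 382.2 N down at 1.05 m → arm 1.05 m, τ = 382.2 × 1.05 = 401.3 N·m counterclockwise.
Bag of cement: 33 × 9.8 = 323.4 N down at 0.7 m → arm 0.7 m, τ = 323.4 × 0.7 = 226.4 N·m counterclockwise.
Sandbag: 26 × 9.8 = 254.8 N down at 1.37 m → arm 1.37 m, τ = 254.8 × 1.37 = 349.1 N·m counterclockwise.
Net load moment about support B = 976.8 N·m counterclockwise.
Reaction R at support A is upward at 1.81 m, arm 1.81 m → moment R × 1.81 clockwise.
Setting net torque to zero: R × 1.81 = 976.8 → R = 540 N.

R_A ≈ 540 N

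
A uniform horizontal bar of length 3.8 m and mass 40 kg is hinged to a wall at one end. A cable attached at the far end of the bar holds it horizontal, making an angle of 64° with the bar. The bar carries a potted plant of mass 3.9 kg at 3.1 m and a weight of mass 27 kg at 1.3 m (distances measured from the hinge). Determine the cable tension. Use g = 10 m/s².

Take moments about the hinge.
Beam weight: 40 × 10 = 400 N down at 1.9 m → arm 1.9 m, τ = 400 × 1.9 = 760 N·m clockwise.
Potted plant: 3.9 × 10 = 39 N down at 3.1 m → arm 3.1 m, τ = 39 × 3.1 = 120.9 N·m clockwise.
Weight: 27 × 10 = 270 N down at 1.3 m → arm 1.3 m, τ = 270 × 1.3 = 351 N·m clockwise.
Total clockwise load moment = 1232 N·m.
The cable tension T acts at 3.8 m; only its component perpendicular to the bar, T sinθ, produces torque. sin 64° = 0.8988.
Balancing moments: T × 3.8 × 0.8988 = 1232, giving T = 1232 / 3.415 = 361 N.

T ≈ 361 N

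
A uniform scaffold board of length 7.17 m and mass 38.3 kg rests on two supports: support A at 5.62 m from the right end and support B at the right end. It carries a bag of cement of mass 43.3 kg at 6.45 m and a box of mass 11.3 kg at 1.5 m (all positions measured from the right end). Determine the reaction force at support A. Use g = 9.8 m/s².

Taking torques about support B:
Beam weight: 38.3 × 9.8 = 375.3 N down at 3.585 m → arm 3.585 m, τ = 375.3 × 3.585 = 1345 N·m counterclockwise.
Bag of cement: 43.3 × 9.8 = 424.3 N down at 6.45 m → arm 6.45 m, τ = 424.3 × 6.45 = 2737 N·m counterclockwise.
Box: 11.3 × 9.8 = 110.7 N down at 1.5 m → arm 1.5 m, τ = 110.7 × 1.5 = 166.1 N·m counterclockwise.
Net load moment about support B = 4248 N·m counterclockwise.
Reaction R at support A is upward at 5.62 m, arm 5.62 m → moment R × 5.62 clockwise.
Στ = 0 ⇒ R × 5.62 = 4248 ⇒ R = 756 N.

R_A ≈ 756 N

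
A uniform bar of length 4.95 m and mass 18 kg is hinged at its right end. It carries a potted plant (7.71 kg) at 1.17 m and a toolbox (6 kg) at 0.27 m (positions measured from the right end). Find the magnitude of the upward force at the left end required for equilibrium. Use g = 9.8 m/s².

F ≈ 109 N

Take moments about the right end.
Beam weight: 18 × 9.8 = 176.4 N down at 2.475 m → arm 2.475 m, τ = 176.4 × 2.475 = 436.6 N·m counterclockwise.
Potted plant: 7.71 × 9.8 = 75.56 N down at 1.17 m → arm 1.17 m, τ = 75.56 × 1.17 = 88.41 N·m counterclockwise.
Toolbox: 6 × 9.8 = 58.8 N down at 0.27 m → arm 0.27 m, τ = 58.8 × 0.27 = 15.88 N·m counterclockwise.
Net moment of the loads = 540.9 N·m counterclockwise.
The upward force F acts at the left end, arm 4.95 m, giving F × 4.95 clockwise.
For rotational equilibrium, F × 4.95 = 540.9, so F = 540.9 / 4.95 = 109 N.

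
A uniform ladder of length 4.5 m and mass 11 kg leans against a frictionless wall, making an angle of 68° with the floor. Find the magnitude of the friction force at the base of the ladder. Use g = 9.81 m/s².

f ≈ 21.8 N

About the foot of the ladder:
Ladder weight 11×9.81 = 107.9 N acts at 2.25 m along the ladder; its horizontal arm is 2.25·cos68° = 0.8429 m → τ = 90.95 N·m clockwise.
Wall normal N acts horizontally at the top; its moment arm is the height L sinθ = 4.5·sin68° = 4.172 m, counterclockwise.
Setting net torque to zero: N × 4.172 = 90.95 → N = 21.8 N.
ΣFx = 0: friction at the foot balances the wall's push, so f = N_wall = 21.8 N.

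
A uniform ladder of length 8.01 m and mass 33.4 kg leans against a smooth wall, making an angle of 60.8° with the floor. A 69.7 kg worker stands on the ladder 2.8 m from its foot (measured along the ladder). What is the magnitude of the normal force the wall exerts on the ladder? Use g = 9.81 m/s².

Take moments about the foot of the ladder.
Ladder weight 33.4×9.81 = 327.7 N acts at 4.005 m along the ladder; its horizontal arm is 4.005·cos60.8° = 1.954 m → τ = 640.3 N·m clockwise.
Worker: 69.7×9.81 = 683.8 N at 2.8 m → arm 1.366 m → τ = 934.1 N·m clockwise.
Wall normal N acts horizontally at the top; its moment arm is the height L sinθ = 8.01·sin60.8° = 6.992 m, counterclockwise.
Balancing moments: N × 6.992 = 1574, giving N = 225 N.

N_wall ≈ 225 N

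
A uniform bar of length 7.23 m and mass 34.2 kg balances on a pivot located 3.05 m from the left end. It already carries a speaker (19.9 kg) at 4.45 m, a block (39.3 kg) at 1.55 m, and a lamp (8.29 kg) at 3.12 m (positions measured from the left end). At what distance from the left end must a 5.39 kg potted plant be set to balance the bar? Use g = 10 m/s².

x ≈ 5.13 m from the left end

Choose the pivot (at 3.05 m from the left end) as the axis so the support reaction has zero arm there.
Beam weight: 34.2 × 10 = 342 N down at 3.615 m → arm 0.565 m, τ = 342 × 0.565 = 193.2 N·m clockwise.
Speaker: 19.9 × 10 = 199 N down at 4.45 m → arm 1.4 m, τ = 199 × 1.4 = 278.6 N·m clockwise.
Block: 39.3 × 10 = 393 N down at 1.55 m → arm 1.5 m, τ = 393 × 1.5 = 589.5 N·m counterclockwise.
Lamp: 8.29 × 10 = 82.9 N down at 3.12 m → arm 0.07 m, τ = 82.9 × 0.07 = 5.803 N·m clockwise.
Net moment of existing loads = 111.9 N·m counterclockwise.
The potted plant weighs 5.39 × 10 = 53.9 N and must supply an equal clockwise moment, so its lever arm about the pivot is 111.9 / 53.9 = 2.08 m.
That puts it at 3.05 + 2.08 = 5.13 m from the left end.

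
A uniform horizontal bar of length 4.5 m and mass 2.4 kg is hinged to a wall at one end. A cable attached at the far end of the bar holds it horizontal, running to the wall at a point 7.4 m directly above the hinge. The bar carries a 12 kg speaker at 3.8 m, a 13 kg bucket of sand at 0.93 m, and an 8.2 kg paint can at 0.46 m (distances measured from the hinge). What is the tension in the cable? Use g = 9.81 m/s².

Taking torques about the hinge:
Beam weight: 2.4 × 9.81 = 23.54 N down at 2.25 m → arm 2.25 m, τ = 23.54 × 2.25 = 52.96 N·m clockwise.
Speaker: 12 × 9.81 = 117.7 N down at 3.8 m → arm 3.8 m, τ = 117.7 × 3.8 = 447.3 N·m clockwise.
Bucket of sand: 13 × 9.81 = 127.5 N down at 0.93 m → arm 0.93 m, τ = 127.5 × 0.93 = 118.6 N·m clockwise.
Paint can: 8.2 × 9.81 = 80.44 N down at 0.46 m → arm 0.46 m, τ = 80.44 × 0.46 = 37 N·m clockwise.
Total clockwise load moment = 655.9 N·m.
The cable tension T acts at 4.5 m; only its component perpendicular to the bar, T sinθ, produces torque. sinθ = h/√(h²+d²) = 7.4/√(7.4²+4.5²) = 0.8544.
Balancing moments: T × 4.5 × 0.8544 = 655.9, giving T = 655.9 / 3.845 = 171 N.

T ≈ 171 N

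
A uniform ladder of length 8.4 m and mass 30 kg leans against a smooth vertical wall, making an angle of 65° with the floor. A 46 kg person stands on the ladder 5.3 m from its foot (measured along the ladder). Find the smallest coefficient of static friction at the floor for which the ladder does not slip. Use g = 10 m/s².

μ_min ≈ 0.27

Take moments about the foot of the ladder.
Ladder weight 30×10 = 300 N acts at 4.2 m along the ladder; its horizontal arm is 4.2·cos65° = 1.775 m → τ = 532.5 N·m clockwise.
Person: 46×10 = 460 N at 5.3 m → arm 2.24 m → τ = 1030 N·m clockwise.
Wall normal N acts horizontally at the top; its moment arm is the height L sinθ = 8.4·sin65° = 7.613 m, counterclockwise.
Balancing moments: N × 7.613 = 1562, giving N = 205.2 N.
ΣFx = 0 ⇒ f = N_wall = 205.2 N. ΣFy = 0 ⇒ N_floor = 760 N.
μ_min = f / N_floor = 205.2 / 760 = 0.27.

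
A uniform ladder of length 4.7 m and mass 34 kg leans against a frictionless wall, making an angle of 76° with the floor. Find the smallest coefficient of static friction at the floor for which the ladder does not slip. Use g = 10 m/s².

Taking torques about the foot of the ladder:
Ladder weight 34×10 = 340 N acts at 2.35 m along the ladder; its horizontal arm is 2.35·cos76° = 0.5685 m → τ = 193.3 N·m clockwise.
Wall normal N acts horizontally at the top; its moment arm is the height L sinθ = 4.7·sin76° = 4.56 m, counterclockwise.
For rotational equilibrium, N × 4.56 = 193.3, so N = 42.39 N.
ΣFx = 0 ⇒ f = N_wall = 42.39 N. ΣFy = 0 ⇒ N_floor = 340 N.
μ_min = f / N_floor = 42.39 / 340 = 0.125.

μ_min ≈ 0.125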